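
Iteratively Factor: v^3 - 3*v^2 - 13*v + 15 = (v + 3)*(v^2 - 6*v + 5) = (v - 1)*(v + 3)*(v - 5)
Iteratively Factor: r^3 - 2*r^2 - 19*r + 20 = (r - 5)*(r^2 + 3*r - 4) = (r - 5)*(r + 4)*(r - 1)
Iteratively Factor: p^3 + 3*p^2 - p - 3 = (p + 1)*(p^2 + 2*p - 3) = (p + 1)*(p + 3)*(p - 1)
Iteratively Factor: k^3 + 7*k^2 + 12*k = (k + 3)*(k^2 + 4*k) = (k + 3)*(k + 4)*(k)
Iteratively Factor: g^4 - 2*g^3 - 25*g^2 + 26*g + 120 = (g + 4)*(g^3 - 6*g^2 - g + 30) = (g - 5)*(g + 4)*(g^2 - g - 6) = (g - 5)*(g - 3)*(g + 4)*(g + 2)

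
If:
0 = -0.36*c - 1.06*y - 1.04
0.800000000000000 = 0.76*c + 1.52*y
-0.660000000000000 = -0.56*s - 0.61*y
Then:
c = 9.40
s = 5.72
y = -4.17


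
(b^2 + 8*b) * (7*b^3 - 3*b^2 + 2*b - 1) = 7*b^5 + 53*b^4 - 22*b^3 + 15*b^2 - 8*b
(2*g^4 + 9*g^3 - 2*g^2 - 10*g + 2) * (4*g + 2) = 8*g^5 + 40*g^4 + 10*g^3 - 44*g^2 - 12*g + 4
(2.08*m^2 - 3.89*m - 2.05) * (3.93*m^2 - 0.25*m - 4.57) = 8.1744*m^4 - 15.8077*m^3 - 16.5896*m^2 + 18.2898*m + 9.3685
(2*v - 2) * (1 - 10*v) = -20*v^2 + 22*v - 2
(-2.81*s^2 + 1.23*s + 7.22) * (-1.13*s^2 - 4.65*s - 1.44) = 3.1753*s^4 + 11.6766*s^3 - 9.8317*s^2 - 35.3442*s - 10.3968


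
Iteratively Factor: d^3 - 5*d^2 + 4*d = (d)*(d^2 - 5*d + 4) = d*(d - 4)*(d - 1)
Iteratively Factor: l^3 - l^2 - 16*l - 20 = (l + 2)*(l^2 - 3*l - 10) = (l + 2)^2*(l - 5)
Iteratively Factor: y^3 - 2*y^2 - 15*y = (y)*(y^2 - 2*y - 15) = y*(y - 5)*(y + 3)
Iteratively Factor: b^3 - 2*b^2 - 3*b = (b)*(b^2 - 2*b - 3) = b*(b - 3)*(b + 1)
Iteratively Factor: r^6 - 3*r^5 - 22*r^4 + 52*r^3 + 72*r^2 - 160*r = (r + 4)*(r^5 - 7*r^4 + 6*r^3 + 28*r^2 - 40*r) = (r + 2)*(r + 4)*(r^4 - 9*r^3 + 24*r^2 - 20*r) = (r - 2)*(r + 2)*(r + 4)*(r^3 - 7*r^2 + 10*r) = (r - 2)^2*(r + 2)*(r + 4)*(r^2 - 5*r) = (r - 5)*(r - 2)^2*(r + 2)*(r + 4)*(r)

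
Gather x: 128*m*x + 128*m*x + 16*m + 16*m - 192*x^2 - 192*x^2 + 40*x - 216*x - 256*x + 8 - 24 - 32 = 32*m - 384*x^2 + x*(256*m - 432) - 48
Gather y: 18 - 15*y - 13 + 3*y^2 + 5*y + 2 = 3*y^2 - 10*y + 7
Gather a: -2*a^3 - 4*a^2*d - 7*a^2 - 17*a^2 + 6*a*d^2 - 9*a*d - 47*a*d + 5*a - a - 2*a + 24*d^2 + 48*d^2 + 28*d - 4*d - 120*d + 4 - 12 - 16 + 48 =-2*a^3 + a^2*(-4*d - 24) + a*(6*d^2 - 56*d + 2) + 72*d^2 - 96*d + 24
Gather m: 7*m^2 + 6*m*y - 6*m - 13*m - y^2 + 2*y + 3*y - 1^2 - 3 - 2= 7*m^2 + m*(6*y - 19) - y^2 + 5*y - 6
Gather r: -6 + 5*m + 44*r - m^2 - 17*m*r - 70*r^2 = -m^2 + 5*m - 70*r^2 + r*(44 - 17*m) - 6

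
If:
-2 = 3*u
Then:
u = -2/3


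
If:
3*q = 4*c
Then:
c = 3*q/4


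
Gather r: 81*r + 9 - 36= 81*r - 27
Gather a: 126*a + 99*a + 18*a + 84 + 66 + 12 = 243*a + 162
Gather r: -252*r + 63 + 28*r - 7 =56 - 224*r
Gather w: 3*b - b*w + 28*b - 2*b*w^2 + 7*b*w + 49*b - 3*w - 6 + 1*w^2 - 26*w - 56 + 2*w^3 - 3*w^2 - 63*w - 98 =80*b + 2*w^3 + w^2*(-2*b - 2) + w*(6*b - 92) - 160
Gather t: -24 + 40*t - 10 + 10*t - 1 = 50*t - 35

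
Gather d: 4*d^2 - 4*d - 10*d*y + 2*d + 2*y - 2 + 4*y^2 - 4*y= 4*d^2 + d*(-10*y - 2) + 4*y^2 - 2*y - 2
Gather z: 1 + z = z + 1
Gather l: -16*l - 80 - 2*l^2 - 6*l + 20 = -2*l^2 - 22*l - 60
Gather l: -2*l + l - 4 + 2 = -l - 2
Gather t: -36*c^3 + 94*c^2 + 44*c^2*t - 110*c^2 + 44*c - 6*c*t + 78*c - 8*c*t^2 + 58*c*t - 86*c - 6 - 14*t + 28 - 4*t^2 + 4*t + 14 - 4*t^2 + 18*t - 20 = -36*c^3 - 16*c^2 + 36*c + t^2*(-8*c - 8) + t*(44*c^2 + 52*c + 8) + 16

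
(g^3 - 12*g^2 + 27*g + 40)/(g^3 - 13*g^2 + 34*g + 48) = (g - 5)/(g - 6)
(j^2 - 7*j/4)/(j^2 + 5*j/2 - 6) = j*(4*j - 7)/(2*(2*j^2 + 5*j - 12))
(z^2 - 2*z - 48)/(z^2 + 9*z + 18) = (z - 8)/(z + 3)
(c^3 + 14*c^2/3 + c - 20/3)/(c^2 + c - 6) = (c^3 + 14*c^2/3 + c - 20/3)/(c^2 + c - 6)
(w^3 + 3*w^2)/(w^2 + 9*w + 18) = w^2/(w + 6)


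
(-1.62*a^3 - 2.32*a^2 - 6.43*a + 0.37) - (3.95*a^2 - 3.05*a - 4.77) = -1.62*a^3 - 6.27*a^2 - 3.38*a + 5.14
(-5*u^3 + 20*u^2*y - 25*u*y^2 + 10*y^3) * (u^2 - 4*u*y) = -5*u^5 + 40*u^4*y - 105*u^3*y^2 + 110*u^2*y^3 - 40*u*y^4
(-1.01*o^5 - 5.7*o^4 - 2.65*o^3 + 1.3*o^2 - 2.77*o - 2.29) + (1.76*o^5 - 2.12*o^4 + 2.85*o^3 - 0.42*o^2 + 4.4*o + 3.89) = 0.75*o^5 - 7.82*o^4 + 0.2*o^3 + 0.88*o^2 + 1.63*o + 1.6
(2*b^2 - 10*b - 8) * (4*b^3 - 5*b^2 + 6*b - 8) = 8*b^5 - 50*b^4 + 30*b^3 - 36*b^2 + 32*b + 64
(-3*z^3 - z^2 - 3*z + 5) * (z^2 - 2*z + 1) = -3*z^5 + 5*z^4 - 4*z^3 + 10*z^2 - 13*z + 5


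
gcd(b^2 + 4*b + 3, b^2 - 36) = 1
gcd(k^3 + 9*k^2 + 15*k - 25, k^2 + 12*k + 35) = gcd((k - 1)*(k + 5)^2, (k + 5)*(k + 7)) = k + 5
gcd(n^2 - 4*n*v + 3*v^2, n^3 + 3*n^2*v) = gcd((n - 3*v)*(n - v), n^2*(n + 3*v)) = 1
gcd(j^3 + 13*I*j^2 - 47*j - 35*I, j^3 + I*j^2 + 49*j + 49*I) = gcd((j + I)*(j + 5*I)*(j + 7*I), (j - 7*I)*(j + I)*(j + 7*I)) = j^2 + 8*I*j - 7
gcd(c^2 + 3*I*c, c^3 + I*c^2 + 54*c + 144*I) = c + 3*I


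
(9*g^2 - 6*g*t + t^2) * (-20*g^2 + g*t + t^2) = -180*g^4 + 129*g^3*t - 17*g^2*t^2 - 5*g*t^3 + t^4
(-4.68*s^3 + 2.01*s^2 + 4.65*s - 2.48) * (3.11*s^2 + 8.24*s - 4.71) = -14.5548*s^5 - 32.3121*s^4 + 53.0667*s^3 + 21.1361*s^2 - 42.3367*s + 11.6808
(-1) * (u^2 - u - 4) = -u^2 + u + 4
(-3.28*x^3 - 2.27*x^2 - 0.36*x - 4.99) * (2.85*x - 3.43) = -9.348*x^4 + 4.7809*x^3 + 6.7601*x^2 - 12.9867*x + 17.1157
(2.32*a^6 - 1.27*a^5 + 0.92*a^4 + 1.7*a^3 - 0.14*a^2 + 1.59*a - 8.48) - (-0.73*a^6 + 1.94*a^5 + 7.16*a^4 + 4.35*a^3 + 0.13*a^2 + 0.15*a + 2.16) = 3.05*a^6 - 3.21*a^5 - 6.24*a^4 - 2.65*a^3 - 0.27*a^2 + 1.44*a - 10.64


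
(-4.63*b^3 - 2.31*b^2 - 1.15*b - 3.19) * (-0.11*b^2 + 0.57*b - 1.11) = 0.5093*b^5 - 2.385*b^4 + 3.9491*b^3 + 2.2595*b^2 - 0.5418*b + 3.5409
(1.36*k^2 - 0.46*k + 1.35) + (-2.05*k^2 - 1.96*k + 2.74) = -0.69*k^2 - 2.42*k + 4.09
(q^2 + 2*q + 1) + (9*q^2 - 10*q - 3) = 10*q^2 - 8*q - 2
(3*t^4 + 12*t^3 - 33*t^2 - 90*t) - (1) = 3*t^4 + 12*t^3 - 33*t^2 - 90*t - 1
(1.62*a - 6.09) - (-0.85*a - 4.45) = 2.47*a - 1.64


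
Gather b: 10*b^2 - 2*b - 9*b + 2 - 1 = 10*b^2 - 11*b + 1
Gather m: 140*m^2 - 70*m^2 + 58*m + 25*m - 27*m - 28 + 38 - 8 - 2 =70*m^2 + 56*m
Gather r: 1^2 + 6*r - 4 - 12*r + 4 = 1 - 6*r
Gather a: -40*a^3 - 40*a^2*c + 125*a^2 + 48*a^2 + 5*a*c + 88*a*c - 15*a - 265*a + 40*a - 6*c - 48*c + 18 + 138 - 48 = -40*a^3 + a^2*(173 - 40*c) + a*(93*c - 240) - 54*c + 108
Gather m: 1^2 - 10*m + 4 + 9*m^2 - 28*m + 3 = 9*m^2 - 38*m + 8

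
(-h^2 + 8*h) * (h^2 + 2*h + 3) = -h^4 + 6*h^3 + 13*h^2 + 24*h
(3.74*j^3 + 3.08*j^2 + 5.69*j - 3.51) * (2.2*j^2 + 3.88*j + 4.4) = 8.228*j^5 + 21.2872*j^4 + 40.9244*j^3 + 27.9072*j^2 + 11.4172*j - 15.444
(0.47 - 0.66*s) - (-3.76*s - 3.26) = 3.1*s + 3.73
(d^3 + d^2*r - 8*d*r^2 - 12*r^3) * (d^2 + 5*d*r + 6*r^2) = d^5 + 6*d^4*r + 3*d^3*r^2 - 46*d^2*r^3 - 108*d*r^4 - 72*r^5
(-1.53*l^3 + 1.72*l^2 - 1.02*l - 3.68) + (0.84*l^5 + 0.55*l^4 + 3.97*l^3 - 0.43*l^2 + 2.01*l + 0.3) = 0.84*l^5 + 0.55*l^4 + 2.44*l^3 + 1.29*l^2 + 0.99*l - 3.38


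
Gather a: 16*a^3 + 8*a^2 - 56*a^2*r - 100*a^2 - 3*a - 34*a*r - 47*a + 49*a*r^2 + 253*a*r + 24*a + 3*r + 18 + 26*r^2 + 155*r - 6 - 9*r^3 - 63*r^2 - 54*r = 16*a^3 + a^2*(-56*r - 92) + a*(49*r^2 + 219*r - 26) - 9*r^3 - 37*r^2 + 104*r + 12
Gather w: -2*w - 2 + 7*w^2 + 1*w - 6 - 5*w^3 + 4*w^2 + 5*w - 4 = -5*w^3 + 11*w^2 + 4*w - 12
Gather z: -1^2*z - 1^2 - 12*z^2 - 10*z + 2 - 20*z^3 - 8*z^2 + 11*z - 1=-20*z^3 - 20*z^2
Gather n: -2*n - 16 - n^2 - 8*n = -n^2 - 10*n - 16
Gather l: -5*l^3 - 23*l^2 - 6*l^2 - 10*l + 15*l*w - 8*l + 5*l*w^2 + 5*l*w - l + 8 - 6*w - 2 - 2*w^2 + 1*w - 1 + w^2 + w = -5*l^3 - 29*l^2 + l*(5*w^2 + 20*w - 19) - w^2 - 4*w + 5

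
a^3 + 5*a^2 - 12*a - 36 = (a - 3)*(a + 2)*(a + 6)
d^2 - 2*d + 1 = (d - 1)^2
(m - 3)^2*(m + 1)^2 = m^4 - 4*m^3 - 2*m^2 + 12*m + 9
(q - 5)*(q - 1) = q^2 - 6*q + 5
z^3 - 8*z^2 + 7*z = z*(z - 7)*(z - 1)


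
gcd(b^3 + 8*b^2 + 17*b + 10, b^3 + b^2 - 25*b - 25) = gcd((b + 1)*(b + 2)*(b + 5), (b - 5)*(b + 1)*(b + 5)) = b^2 + 6*b + 5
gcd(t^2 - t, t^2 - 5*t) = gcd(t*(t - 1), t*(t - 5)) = t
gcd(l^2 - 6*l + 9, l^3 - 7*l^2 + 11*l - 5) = 1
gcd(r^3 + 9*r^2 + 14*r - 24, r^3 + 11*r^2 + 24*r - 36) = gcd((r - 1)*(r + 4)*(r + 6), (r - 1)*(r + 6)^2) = r^2 + 5*r - 6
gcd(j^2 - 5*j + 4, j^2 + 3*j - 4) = j - 1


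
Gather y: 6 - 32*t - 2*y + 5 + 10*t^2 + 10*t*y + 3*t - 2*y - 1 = 10*t^2 - 29*t + y*(10*t - 4) + 10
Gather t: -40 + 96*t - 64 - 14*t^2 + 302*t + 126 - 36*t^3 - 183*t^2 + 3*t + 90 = -36*t^3 - 197*t^2 + 401*t + 112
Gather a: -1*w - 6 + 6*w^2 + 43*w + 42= 6*w^2 + 42*w + 36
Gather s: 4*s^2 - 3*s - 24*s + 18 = 4*s^2 - 27*s + 18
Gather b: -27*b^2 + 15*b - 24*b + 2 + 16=-27*b^2 - 9*b + 18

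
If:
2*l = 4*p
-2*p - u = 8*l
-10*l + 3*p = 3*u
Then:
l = 0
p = 0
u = 0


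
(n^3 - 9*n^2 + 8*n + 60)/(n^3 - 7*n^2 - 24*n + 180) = (n^2 - 3*n - 10)/(n^2 - n - 30)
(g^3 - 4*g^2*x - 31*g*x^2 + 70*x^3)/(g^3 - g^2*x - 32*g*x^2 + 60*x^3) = (-g^2 + 2*g*x + 35*x^2)/(-g^2 - g*x + 30*x^2)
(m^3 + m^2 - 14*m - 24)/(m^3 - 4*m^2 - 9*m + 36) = (m + 2)/(m - 3)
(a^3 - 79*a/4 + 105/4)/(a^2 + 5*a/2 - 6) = (2*a^2 + 3*a - 35)/(2*(a + 4))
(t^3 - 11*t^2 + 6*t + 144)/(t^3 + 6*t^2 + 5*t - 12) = (t^2 - 14*t + 48)/(t^2 + 3*t - 4)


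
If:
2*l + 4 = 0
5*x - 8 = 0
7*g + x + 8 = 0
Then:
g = -48/35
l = -2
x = 8/5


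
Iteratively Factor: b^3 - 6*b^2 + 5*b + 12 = (b - 3)*(b^2 - 3*b - 4) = (b - 3)*(b + 1)*(b - 4)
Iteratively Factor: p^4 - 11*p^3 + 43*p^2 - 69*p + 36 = (p - 3)*(p^3 - 8*p^2 + 19*p - 12) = (p - 3)^2*(p^2 - 5*p + 4) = (p - 4)*(p - 3)^2*(p - 1)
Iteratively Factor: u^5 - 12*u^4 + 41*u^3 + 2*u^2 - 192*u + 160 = (u + 2)*(u^4 - 14*u^3 + 69*u^2 - 136*u + 80) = (u - 1)*(u + 2)*(u^3 - 13*u^2 + 56*u - 80) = (u - 4)*(u - 1)*(u + 2)*(u^2 - 9*u + 20) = (u - 4)^2*(u - 1)*(u + 2)*(u - 5)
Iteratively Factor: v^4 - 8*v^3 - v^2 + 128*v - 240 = (v - 5)*(v^3 - 3*v^2 - 16*v + 48) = (v - 5)*(v + 4)*(v^2 - 7*v + 12) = (v - 5)*(v - 3)*(v + 4)*(v - 4)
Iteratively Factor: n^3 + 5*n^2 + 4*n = (n)*(n^2 + 5*n + 4) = n*(n + 1)*(n + 4)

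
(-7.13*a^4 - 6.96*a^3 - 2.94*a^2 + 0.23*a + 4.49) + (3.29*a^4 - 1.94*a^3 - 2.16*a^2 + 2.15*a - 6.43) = -3.84*a^4 - 8.9*a^3 - 5.1*a^2 + 2.38*a - 1.94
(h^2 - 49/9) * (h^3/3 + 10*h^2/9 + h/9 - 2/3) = h^5/3 + 10*h^4/9 - 46*h^3/27 - 544*h^2/81 - 49*h/81 + 98/27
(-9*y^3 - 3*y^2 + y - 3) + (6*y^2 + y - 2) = -9*y^3 + 3*y^2 + 2*y - 5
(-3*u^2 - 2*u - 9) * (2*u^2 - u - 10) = -6*u^4 - u^3 + 14*u^2 + 29*u + 90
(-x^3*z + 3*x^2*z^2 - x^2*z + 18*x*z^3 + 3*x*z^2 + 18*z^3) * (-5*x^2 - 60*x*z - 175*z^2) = 5*x^5*z + 45*x^4*z^2 + 5*x^4*z - 95*x^3*z^3 + 45*x^3*z^2 - 1605*x^2*z^4 - 95*x^2*z^3 - 3150*x*z^5 - 1605*x*z^4 - 3150*z^5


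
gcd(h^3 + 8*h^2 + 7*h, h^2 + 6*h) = h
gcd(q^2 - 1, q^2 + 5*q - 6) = q - 1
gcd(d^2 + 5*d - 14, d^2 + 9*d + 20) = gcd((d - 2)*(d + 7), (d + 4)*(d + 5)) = 1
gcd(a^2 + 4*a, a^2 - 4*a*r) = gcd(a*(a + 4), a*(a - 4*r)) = a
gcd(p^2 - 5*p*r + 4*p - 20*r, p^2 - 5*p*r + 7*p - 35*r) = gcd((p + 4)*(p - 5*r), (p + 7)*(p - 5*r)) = p - 5*r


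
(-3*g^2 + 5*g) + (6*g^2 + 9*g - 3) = 3*g^2 + 14*g - 3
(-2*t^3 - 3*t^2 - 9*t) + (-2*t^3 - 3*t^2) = -4*t^3 - 6*t^2 - 9*t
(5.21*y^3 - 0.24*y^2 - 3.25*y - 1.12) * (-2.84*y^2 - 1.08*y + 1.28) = -14.7964*y^5 - 4.9452*y^4 + 16.158*y^3 + 6.3836*y^2 - 2.9504*y - 1.4336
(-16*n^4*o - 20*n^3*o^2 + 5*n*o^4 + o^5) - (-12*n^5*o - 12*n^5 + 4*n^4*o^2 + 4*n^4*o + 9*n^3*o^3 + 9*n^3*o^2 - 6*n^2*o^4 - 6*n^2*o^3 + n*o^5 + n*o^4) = 12*n^5*o + 12*n^5 - 4*n^4*o^2 - 20*n^4*o - 9*n^3*o^3 - 29*n^3*o^2 + 6*n^2*o^4 + 6*n^2*o^3 - n*o^5 + 4*n*o^4 + o^5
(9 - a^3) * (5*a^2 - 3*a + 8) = -5*a^5 + 3*a^4 - 8*a^3 + 45*a^2 - 27*a + 72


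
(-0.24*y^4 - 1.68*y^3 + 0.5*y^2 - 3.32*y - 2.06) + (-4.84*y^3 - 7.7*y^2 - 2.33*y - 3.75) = -0.24*y^4 - 6.52*y^3 - 7.2*y^2 - 5.65*y - 5.81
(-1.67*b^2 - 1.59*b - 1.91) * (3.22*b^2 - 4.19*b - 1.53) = -5.3774*b^4 + 1.8775*b^3 + 3.067*b^2 + 10.4356*b + 2.9223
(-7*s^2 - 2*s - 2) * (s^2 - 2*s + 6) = -7*s^4 + 12*s^3 - 40*s^2 - 8*s - 12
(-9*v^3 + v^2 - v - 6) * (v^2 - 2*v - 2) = -9*v^5 + 19*v^4 + 15*v^3 - 6*v^2 + 14*v + 12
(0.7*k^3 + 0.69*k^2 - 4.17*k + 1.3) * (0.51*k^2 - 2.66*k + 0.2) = 0.357*k^5 - 1.5101*k^4 - 3.8221*k^3 + 11.8932*k^2 - 4.292*k + 0.26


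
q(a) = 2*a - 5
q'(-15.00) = 2.00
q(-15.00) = -35.00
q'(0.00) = 2.00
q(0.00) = -5.00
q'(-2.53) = 2.00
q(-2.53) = -10.06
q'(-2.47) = 2.00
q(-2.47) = -9.94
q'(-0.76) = 2.00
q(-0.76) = -6.52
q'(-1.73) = 2.00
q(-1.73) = -8.46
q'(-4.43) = 2.00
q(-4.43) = -13.86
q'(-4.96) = 2.00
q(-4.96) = -14.92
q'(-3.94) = 2.00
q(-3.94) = -12.88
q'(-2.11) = 2.00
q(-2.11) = -9.22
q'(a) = 2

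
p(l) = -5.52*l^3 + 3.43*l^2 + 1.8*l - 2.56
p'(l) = -16.56*l^2 + 6.86*l + 1.8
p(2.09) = -34.21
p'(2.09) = -56.20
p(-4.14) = 440.46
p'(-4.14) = -310.43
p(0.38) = -1.68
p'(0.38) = 2.02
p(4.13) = -325.48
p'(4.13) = -252.33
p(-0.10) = -2.70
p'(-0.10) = 0.95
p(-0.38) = -2.45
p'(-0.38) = -3.20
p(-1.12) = 7.48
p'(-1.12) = -26.66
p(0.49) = -1.50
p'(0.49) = 1.19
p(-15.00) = 19372.19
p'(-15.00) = -3827.10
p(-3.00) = 171.95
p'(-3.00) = -167.82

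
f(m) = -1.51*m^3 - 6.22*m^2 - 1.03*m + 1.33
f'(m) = -4.53*m^2 - 12.44*m - 1.03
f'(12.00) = -802.63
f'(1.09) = -19.97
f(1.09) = -9.14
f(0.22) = 0.79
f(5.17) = -378.91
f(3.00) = -98.51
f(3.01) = -99.30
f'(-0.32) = 2.49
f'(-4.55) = -38.21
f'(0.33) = -5.63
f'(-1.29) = 7.48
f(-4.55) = 19.48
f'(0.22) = -3.99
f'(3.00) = -79.12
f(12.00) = -3515.99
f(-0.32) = 1.07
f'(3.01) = -79.52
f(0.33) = 0.26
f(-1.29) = -4.45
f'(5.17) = -186.43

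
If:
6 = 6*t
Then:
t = 1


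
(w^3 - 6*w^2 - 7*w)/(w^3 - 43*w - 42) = w/(w + 6)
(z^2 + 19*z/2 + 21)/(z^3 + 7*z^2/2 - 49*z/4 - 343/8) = 4*(z + 6)/(4*z^2 - 49)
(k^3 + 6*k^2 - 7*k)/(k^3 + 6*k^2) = (k^2 + 6*k - 7)/(k*(k + 6))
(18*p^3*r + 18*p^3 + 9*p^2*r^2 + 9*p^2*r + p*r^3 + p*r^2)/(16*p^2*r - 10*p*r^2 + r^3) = p*(18*p^2*r + 18*p^2 + 9*p*r^2 + 9*p*r + r^3 + r^2)/(r*(16*p^2 - 10*p*r + r^2))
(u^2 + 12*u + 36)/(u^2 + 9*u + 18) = (u + 6)/(u + 3)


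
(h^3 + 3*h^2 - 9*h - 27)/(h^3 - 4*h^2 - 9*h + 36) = (h + 3)/(h - 4)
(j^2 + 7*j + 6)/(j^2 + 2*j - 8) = (j^2 + 7*j + 6)/(j^2 + 2*j - 8)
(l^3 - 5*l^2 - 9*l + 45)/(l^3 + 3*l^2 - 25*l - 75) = (l - 3)/(l + 5)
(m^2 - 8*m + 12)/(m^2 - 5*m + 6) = (m - 6)/(m - 3)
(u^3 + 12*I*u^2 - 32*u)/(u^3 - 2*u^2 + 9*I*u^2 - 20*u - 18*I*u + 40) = u*(u + 8*I)/(u^2 + u*(-2 + 5*I) - 10*I)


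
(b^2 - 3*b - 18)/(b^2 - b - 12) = (b - 6)/(b - 4)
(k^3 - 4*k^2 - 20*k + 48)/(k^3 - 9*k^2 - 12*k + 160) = (k^2 - 8*k + 12)/(k^2 - 13*k + 40)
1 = 1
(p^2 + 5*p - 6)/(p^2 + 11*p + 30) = (p - 1)/(p + 5)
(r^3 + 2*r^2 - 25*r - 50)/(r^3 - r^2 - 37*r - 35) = (r^2 - 3*r - 10)/(r^2 - 6*r - 7)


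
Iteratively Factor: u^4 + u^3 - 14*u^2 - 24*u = (u + 3)*(u^3 - 2*u^2 - 8*u) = (u - 4)*(u + 3)*(u^2 + 2*u) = (u - 4)*(u + 2)*(u + 3)*(u)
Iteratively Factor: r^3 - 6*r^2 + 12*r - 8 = (r - 2)*(r^2 - 4*r + 4) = (r - 2)^2*(r - 2)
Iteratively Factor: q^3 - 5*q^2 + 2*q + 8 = (q + 1)*(q^2 - 6*q + 8) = (q - 2)*(q + 1)*(q - 4)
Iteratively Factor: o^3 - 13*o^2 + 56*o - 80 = (o - 4)*(o^2 - 9*o + 20) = (o - 4)^2*(o - 5)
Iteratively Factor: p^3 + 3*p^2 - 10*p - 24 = (p - 3)*(p^2 + 6*p + 8) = (p - 3)*(p + 2)*(p + 4)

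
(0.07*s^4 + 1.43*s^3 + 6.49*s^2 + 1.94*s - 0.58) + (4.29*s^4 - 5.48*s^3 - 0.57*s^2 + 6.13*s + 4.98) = 4.36*s^4 - 4.05*s^3 + 5.92*s^2 + 8.07*s + 4.4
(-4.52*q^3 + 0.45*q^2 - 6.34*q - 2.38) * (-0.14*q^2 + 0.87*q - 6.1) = 0.6328*q^5 - 3.9954*q^4 + 28.8511*q^3 - 7.9276*q^2 + 36.6034*q + 14.518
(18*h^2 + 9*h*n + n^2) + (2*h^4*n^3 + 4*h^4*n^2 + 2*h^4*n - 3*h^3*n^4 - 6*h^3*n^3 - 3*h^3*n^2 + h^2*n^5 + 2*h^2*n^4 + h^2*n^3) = 2*h^4*n^3 + 4*h^4*n^2 + 2*h^4*n - 3*h^3*n^4 - 6*h^3*n^3 - 3*h^3*n^2 + h^2*n^5 + 2*h^2*n^4 + h^2*n^3 + 18*h^2 + 9*h*n + n^2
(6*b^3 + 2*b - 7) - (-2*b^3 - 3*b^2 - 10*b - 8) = 8*b^3 + 3*b^2 + 12*b + 1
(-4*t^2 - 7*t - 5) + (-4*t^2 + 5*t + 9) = -8*t^2 - 2*t + 4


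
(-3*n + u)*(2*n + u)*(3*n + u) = -18*n^3 - 9*n^2*u + 2*n*u^2 + u^3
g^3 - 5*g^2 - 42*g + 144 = (g - 8)*(g - 3)*(g + 6)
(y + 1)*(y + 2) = y^2 + 3*y + 2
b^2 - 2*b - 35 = (b - 7)*(b + 5)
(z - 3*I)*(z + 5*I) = z^2 + 2*I*z + 15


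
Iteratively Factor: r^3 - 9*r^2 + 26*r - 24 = (r - 4)*(r^2 - 5*r + 6) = (r - 4)*(r - 3)*(r - 2)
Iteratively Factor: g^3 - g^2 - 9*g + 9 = (g + 3)*(g^2 - 4*g + 3) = (g - 3)*(g + 3)*(g - 1)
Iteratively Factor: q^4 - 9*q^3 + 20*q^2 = (q)*(q^3 - 9*q^2 + 20*q) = q*(q - 4)*(q^2 - 5*q) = q^2*(q - 4)*(q - 5)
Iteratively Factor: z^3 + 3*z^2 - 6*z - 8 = (z + 4)*(z^2 - z - 2) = (z - 2)*(z + 4)*(z + 1)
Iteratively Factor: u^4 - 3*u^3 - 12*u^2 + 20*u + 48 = (u + 2)*(u^3 - 5*u^2 - 2*u + 24) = (u + 2)^2*(u^2 - 7*u + 12) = (u - 4)*(u + 2)^2*(u - 3)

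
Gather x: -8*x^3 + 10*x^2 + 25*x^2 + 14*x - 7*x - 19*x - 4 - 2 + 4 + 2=-8*x^3 + 35*x^2 - 12*x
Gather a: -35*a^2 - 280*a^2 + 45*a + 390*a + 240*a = -315*a^2 + 675*a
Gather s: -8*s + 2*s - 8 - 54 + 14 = -6*s - 48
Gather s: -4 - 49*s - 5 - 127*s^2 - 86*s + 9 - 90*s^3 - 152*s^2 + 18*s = -90*s^3 - 279*s^2 - 117*s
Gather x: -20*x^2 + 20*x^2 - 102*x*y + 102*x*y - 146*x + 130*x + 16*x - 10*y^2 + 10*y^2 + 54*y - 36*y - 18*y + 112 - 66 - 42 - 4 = 0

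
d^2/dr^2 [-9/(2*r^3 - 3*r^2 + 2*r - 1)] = 18*(3*(2*r - 1)*(2*r^3 - 3*r^2 + 2*r - 1) - 4*(3*r^2 - 3*r + 1)^2)/(2*r^3 - 3*r^2 + 2*r - 1)^3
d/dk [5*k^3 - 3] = 15*k^2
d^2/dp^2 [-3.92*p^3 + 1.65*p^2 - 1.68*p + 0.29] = 3.3 - 23.52*p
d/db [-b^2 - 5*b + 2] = -2*b - 5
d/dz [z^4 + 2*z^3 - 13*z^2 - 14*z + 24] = 4*z^3 + 6*z^2 - 26*z - 14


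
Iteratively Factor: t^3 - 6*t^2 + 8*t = (t - 2)*(t^2 - 4*t) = (t - 4)*(t - 2)*(t)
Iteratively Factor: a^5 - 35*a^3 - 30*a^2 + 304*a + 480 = (a + 4)*(a^4 - 4*a^3 - 19*a^2 + 46*a + 120) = (a + 2)*(a + 4)*(a^3 - 6*a^2 - 7*a + 60) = (a - 4)*(a + 2)*(a + 4)*(a^2 - 2*a - 15) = (a - 4)*(a + 2)*(a + 3)*(a + 4)*(a - 5)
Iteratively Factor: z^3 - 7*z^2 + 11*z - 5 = (z - 1)*(z^2 - 6*z + 5) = (z - 5)*(z - 1)*(z - 1)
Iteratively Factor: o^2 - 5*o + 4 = (o - 1)*(o - 4)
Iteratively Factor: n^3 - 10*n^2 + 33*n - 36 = (n - 3)*(n^2 - 7*n + 12) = (n - 3)^2*(n - 4)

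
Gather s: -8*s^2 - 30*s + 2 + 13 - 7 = -8*s^2 - 30*s + 8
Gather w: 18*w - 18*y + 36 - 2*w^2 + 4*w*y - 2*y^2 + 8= -2*w^2 + w*(4*y + 18) - 2*y^2 - 18*y + 44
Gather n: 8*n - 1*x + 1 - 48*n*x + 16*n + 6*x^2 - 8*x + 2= n*(24 - 48*x) + 6*x^2 - 9*x + 3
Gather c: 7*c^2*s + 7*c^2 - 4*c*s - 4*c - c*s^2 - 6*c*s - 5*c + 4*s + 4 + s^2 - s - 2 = c^2*(7*s + 7) + c*(-s^2 - 10*s - 9) + s^2 + 3*s + 2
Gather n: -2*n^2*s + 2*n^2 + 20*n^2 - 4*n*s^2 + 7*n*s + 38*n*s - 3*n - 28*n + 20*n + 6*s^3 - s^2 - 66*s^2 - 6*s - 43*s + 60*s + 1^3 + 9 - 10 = n^2*(22 - 2*s) + n*(-4*s^2 + 45*s - 11) + 6*s^3 - 67*s^2 + 11*s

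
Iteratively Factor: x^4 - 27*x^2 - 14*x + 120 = (x - 2)*(x^3 + 2*x^2 - 23*x - 60) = (x - 2)*(x + 4)*(x^2 - 2*x - 15) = (x - 2)*(x + 3)*(x + 4)*(x - 5)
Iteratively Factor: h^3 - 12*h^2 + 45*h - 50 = (h - 5)*(h^2 - 7*h + 10) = (h - 5)*(h - 2)*(h - 5)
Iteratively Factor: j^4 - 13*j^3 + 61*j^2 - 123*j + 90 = (j - 5)*(j^3 - 8*j^2 + 21*j - 18) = (j - 5)*(j - 3)*(j^2 - 5*j + 6) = (j - 5)*(j - 3)*(j - 2)*(j - 3)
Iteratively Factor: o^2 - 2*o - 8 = (o - 4)*(o + 2)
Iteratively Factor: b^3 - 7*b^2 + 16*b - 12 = (b - 2)*(b^2 - 5*b + 6) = (b - 2)^2*(b - 3)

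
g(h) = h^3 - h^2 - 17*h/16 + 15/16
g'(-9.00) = 259.94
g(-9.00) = -799.50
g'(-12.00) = 454.94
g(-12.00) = -1858.31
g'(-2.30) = 19.41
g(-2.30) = -14.08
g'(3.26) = 24.30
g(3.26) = 21.49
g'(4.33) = 46.52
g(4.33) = 58.77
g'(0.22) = -1.36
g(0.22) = 0.67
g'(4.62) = 53.73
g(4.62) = 73.30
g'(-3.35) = 39.30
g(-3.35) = -44.32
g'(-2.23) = 18.32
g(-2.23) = -12.76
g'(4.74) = 56.86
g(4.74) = 79.93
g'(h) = 3*h^2 - 2*h - 17/16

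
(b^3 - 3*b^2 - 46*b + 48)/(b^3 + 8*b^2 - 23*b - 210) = (b^2 - 9*b + 8)/(b^2 + 2*b - 35)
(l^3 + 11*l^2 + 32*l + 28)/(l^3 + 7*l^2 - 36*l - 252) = (l^2 + 4*l + 4)/(l^2 - 36)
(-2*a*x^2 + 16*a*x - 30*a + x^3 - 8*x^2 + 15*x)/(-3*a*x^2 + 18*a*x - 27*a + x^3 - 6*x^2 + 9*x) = (-2*a*x + 10*a + x^2 - 5*x)/(-3*a*x + 9*a + x^2 - 3*x)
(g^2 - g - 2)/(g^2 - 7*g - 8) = (g - 2)/(g - 8)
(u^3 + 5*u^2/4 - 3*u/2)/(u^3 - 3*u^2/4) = (u + 2)/u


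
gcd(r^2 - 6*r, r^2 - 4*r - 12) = r - 6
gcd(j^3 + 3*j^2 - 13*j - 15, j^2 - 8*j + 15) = j - 3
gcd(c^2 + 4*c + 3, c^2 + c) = c + 1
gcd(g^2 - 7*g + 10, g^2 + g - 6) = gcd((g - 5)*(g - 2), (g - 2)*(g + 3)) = g - 2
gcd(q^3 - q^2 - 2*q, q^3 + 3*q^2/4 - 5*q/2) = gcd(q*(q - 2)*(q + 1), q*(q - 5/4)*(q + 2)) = q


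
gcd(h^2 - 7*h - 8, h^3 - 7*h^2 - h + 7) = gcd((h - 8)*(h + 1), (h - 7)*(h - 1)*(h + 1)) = h + 1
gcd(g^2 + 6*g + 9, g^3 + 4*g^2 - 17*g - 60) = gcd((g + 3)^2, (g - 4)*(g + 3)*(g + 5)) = g + 3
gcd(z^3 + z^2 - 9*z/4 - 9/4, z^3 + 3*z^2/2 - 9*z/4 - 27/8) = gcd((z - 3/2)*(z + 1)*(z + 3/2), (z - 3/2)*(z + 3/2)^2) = z^2 - 9/4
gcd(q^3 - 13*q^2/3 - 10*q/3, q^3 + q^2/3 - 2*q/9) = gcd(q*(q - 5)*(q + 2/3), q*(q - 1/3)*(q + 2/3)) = q^2 + 2*q/3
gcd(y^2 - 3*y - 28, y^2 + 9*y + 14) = 1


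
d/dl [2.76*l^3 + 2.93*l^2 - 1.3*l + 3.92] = 8.28*l^2 + 5.86*l - 1.3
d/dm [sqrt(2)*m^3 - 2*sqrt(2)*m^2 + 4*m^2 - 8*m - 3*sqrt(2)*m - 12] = 3*sqrt(2)*m^2 - 4*sqrt(2)*m + 8*m - 8 - 3*sqrt(2)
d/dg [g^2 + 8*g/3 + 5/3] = 2*g + 8/3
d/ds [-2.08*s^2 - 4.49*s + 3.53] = -4.16*s - 4.49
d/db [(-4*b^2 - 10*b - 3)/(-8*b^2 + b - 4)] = (-84*b^2 - 16*b + 43)/(64*b^4 - 16*b^3 + 65*b^2 - 8*b + 16)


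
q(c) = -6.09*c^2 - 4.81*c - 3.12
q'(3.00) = -41.35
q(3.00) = -72.36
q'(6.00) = -77.89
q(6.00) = -251.22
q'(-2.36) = 23.93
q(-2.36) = -25.69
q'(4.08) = -54.50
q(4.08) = -124.12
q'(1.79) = -26.61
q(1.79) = -31.24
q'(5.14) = -67.42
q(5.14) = -188.74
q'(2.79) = -38.79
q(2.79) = -63.95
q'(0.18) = -7.00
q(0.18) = -4.18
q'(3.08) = -42.32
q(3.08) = -75.71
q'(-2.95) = 31.12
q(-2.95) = -41.93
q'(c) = -12.18*c - 4.81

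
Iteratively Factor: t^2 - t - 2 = (t + 1)*(t - 2)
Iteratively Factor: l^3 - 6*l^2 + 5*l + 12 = (l - 3)*(l^2 - 3*l - 4) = (l - 3)*(l + 1)*(l - 4)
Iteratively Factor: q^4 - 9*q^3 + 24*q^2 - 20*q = (q - 2)*(q^3 - 7*q^2 + 10*q) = (q - 5)*(q - 2)*(q^2 - 2*q) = (q - 5)*(q - 2)^2*(q)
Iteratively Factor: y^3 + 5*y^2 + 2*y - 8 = (y + 4)*(y^2 + y - 2) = (y + 2)*(y + 4)*(y - 1)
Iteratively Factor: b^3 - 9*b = (b + 3)*(b^2 - 3*b) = b*(b + 3)*(b - 3)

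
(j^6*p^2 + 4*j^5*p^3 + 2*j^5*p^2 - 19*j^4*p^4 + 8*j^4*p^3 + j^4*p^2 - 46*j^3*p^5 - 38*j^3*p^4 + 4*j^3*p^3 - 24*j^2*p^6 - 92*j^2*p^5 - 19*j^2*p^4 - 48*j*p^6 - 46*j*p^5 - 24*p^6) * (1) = j^6*p^2 + 4*j^5*p^3 + 2*j^5*p^2 - 19*j^4*p^4 + 8*j^4*p^3 + j^4*p^2 - 46*j^3*p^5 - 38*j^3*p^4 + 4*j^3*p^3 - 24*j^2*p^6 - 92*j^2*p^5 - 19*j^2*p^4 - 48*j*p^6 - 46*j*p^5 - 24*p^6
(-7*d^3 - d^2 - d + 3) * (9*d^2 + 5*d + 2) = -63*d^5 - 44*d^4 - 28*d^3 + 20*d^2 + 13*d + 6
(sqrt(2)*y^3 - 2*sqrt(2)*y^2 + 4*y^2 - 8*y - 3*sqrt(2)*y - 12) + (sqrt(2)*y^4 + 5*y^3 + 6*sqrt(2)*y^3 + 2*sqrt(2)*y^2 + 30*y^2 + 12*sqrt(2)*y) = sqrt(2)*y^4 + 5*y^3 + 7*sqrt(2)*y^3 + 34*y^2 - 8*y + 9*sqrt(2)*y - 12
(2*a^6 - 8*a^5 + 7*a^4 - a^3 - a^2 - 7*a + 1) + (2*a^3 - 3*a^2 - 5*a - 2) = 2*a^6 - 8*a^5 + 7*a^4 + a^3 - 4*a^2 - 12*a - 1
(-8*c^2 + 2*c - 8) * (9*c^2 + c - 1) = -72*c^4 + 10*c^3 - 62*c^2 - 10*c + 8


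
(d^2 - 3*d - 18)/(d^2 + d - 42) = (d + 3)/(d + 7)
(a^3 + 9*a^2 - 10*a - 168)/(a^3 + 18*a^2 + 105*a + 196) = (a^2 + 2*a - 24)/(a^2 + 11*a + 28)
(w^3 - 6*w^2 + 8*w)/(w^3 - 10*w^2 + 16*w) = (w - 4)/(w - 8)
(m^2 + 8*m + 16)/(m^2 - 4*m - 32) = (m + 4)/(m - 8)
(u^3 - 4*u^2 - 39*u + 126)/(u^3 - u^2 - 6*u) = (u^2 - u - 42)/(u*(u + 2))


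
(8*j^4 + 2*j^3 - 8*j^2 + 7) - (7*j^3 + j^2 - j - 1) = 8*j^4 - 5*j^3 - 9*j^2 + j + 8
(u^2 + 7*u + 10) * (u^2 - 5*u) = u^4 + 2*u^3 - 25*u^2 - 50*u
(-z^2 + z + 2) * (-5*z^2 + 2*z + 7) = 5*z^4 - 7*z^3 - 15*z^2 + 11*z + 14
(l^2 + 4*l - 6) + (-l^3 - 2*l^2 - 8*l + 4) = -l^3 - l^2 - 4*l - 2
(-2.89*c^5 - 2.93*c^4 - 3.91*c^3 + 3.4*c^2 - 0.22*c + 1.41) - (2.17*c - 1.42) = -2.89*c^5 - 2.93*c^4 - 3.91*c^3 + 3.4*c^2 - 2.39*c + 2.83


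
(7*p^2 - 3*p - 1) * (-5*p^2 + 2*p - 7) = -35*p^4 + 29*p^3 - 50*p^2 + 19*p + 7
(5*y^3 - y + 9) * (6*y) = 30*y^4 - 6*y^2 + 54*y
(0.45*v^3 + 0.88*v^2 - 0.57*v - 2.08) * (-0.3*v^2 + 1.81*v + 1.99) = -0.135*v^5 + 0.5505*v^4 + 2.6593*v^3 + 1.3435*v^2 - 4.8991*v - 4.1392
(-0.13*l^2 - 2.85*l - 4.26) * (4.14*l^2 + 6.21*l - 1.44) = -0.5382*l^4 - 12.6063*l^3 - 35.1477*l^2 - 22.3506*l + 6.1344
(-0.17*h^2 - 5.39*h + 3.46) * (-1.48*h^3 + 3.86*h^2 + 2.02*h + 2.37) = 0.2516*h^5 + 7.321*h^4 - 26.2696*h^3 + 2.0649*h^2 - 5.7851*h + 8.2002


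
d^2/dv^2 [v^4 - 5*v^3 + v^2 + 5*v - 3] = 12*v^2 - 30*v + 2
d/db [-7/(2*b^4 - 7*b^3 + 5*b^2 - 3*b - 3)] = 7*(8*b^3 - 21*b^2 + 10*b - 3)/(-2*b^4 + 7*b^3 - 5*b^2 + 3*b + 3)^2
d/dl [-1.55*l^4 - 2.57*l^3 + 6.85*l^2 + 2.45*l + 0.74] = -6.2*l^3 - 7.71*l^2 + 13.7*l + 2.45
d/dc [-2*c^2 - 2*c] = -4*c - 2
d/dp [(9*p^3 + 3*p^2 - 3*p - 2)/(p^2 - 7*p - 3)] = (9*p^4 - 126*p^3 - 99*p^2 - 14*p - 5)/(p^4 - 14*p^3 + 43*p^2 + 42*p + 9)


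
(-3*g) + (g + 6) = 6 - 2*g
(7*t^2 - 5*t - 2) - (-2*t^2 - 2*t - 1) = 9*t^2 - 3*t - 1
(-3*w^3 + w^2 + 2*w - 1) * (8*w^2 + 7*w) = -24*w^5 - 13*w^4 + 23*w^3 + 6*w^2 - 7*w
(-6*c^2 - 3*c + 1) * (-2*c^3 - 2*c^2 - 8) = 12*c^5 + 18*c^4 + 4*c^3 + 46*c^2 + 24*c - 8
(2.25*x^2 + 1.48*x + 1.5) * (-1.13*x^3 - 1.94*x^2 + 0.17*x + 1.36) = -2.5425*x^5 - 6.0374*x^4 - 4.1837*x^3 + 0.4016*x^2 + 2.2678*x + 2.04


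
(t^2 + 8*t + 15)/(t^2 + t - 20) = (t + 3)/(t - 4)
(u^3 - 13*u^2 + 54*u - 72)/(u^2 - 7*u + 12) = u - 6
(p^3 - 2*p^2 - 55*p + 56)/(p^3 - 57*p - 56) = (p - 1)/(p + 1)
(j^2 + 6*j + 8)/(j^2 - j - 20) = (j + 2)/(j - 5)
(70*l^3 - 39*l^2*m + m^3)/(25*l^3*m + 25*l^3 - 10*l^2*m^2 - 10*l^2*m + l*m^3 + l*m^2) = (14*l^2 - 5*l*m - m^2)/(l*(5*l*m + 5*l - m^2 - m))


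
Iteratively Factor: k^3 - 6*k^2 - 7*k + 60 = (k + 3)*(k^2 - 9*k + 20) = (k - 5)*(k + 3)*(k - 4)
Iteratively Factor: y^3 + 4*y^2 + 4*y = (y + 2)*(y^2 + 2*y) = (y + 2)^2*(y)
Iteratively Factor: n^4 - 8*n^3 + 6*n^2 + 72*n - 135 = (n - 3)*(n^3 - 5*n^2 - 9*n + 45) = (n - 3)^2*(n^2 - 2*n - 15) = (n - 3)^2*(n + 3)*(n - 5)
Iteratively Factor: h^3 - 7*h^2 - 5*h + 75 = (h - 5)*(h^2 - 2*h - 15) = (h - 5)^2*(h + 3)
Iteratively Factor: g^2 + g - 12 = (g - 3)*(g + 4)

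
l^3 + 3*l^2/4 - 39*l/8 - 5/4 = (l - 2)*(l + 1/4)*(l + 5/2)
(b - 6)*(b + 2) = b^2 - 4*b - 12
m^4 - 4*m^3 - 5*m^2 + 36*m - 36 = (m - 3)*(m - 2)^2*(m + 3)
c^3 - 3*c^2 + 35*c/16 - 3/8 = (c - 2)*(c - 3/4)*(c - 1/4)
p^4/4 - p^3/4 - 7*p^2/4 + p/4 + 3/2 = (p/4 + 1/2)*(p - 3)*(p - 1)*(p + 1)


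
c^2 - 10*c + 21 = (c - 7)*(c - 3)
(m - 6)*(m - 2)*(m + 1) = m^3 - 7*m^2 + 4*m + 12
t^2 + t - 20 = (t - 4)*(t + 5)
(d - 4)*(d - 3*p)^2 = d^3 - 6*d^2*p - 4*d^2 + 9*d*p^2 + 24*d*p - 36*p^2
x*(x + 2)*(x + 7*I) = x^3 + 2*x^2 + 7*I*x^2 + 14*I*x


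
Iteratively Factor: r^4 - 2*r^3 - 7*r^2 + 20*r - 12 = (r - 2)*(r^3 - 7*r + 6) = (r - 2)*(r + 3)*(r^2 - 3*r + 2) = (r - 2)*(r - 1)*(r + 3)*(r - 2)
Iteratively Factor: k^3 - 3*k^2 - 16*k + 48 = (k + 4)*(k^2 - 7*k + 12) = (k - 4)*(k + 4)*(k - 3)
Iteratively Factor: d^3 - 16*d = (d - 4)*(d^2 + 4*d) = d*(d - 4)*(d + 4)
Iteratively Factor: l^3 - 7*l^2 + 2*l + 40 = (l - 4)*(l^2 - 3*l - 10) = (l - 4)*(l + 2)*(l - 5)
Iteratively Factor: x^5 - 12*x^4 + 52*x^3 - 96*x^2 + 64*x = (x - 2)*(x^4 - 10*x^3 + 32*x^2 - 32*x) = (x - 4)*(x - 2)*(x^3 - 6*x^2 + 8*x) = x*(x - 4)*(x - 2)*(x^2 - 6*x + 8) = x*(x - 4)*(x - 2)^2*(x - 4)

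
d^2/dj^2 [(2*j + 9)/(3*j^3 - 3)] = 2*j*(j^3*(6*j + 27) + (-4*j - 9)*(j^3 - 1))/(j^3 - 1)^3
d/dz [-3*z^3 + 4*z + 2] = 4 - 9*z^2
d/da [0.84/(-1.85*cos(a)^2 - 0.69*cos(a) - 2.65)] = -(3.108*cos(a) + 0.5796)*sin(a)/(1.85*cos(a)^2 + 0.69*cos(a) + 2.65)^2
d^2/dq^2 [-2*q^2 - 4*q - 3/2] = -4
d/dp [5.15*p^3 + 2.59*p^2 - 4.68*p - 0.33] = 15.45*p^2 + 5.18*p - 4.68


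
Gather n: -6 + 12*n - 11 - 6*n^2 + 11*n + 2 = -6*n^2 + 23*n - 15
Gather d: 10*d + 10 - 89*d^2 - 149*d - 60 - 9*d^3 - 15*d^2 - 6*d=-9*d^3 - 104*d^2 - 145*d - 50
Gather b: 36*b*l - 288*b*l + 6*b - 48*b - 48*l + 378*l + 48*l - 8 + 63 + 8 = b*(-252*l - 42) + 378*l + 63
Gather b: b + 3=b + 3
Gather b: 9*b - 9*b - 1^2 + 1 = 0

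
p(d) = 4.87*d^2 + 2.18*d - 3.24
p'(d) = 9.74*d + 2.18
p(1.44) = 10.00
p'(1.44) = 16.21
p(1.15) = 5.71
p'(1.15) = 13.38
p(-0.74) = -2.19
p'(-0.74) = -5.03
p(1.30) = 7.82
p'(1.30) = 14.84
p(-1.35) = 2.69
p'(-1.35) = -10.97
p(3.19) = 53.27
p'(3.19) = 33.25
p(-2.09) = 13.48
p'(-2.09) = -18.18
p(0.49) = -1.00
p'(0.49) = 6.95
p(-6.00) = 159.00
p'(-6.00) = -56.26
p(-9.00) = 371.61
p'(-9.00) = -85.48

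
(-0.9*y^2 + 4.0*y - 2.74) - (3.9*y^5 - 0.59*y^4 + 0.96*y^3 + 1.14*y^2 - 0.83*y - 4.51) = -3.9*y^5 + 0.59*y^4 - 0.96*y^3 - 2.04*y^2 + 4.83*y + 1.77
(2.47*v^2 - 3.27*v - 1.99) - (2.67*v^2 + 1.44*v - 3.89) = -0.2*v^2 - 4.71*v + 1.9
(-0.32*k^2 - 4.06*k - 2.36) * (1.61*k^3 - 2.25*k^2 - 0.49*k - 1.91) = -0.5152*k^5 - 5.8166*k^4 + 5.4922*k^3 + 7.9106*k^2 + 8.911*k + 4.5076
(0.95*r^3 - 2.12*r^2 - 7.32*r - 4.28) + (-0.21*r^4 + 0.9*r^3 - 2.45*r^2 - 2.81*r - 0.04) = -0.21*r^4 + 1.85*r^3 - 4.57*r^2 - 10.13*r - 4.32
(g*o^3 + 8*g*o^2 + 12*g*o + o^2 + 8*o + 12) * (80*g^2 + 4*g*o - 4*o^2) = 80*g^3*o^3 + 640*g^3*o^2 + 960*g^3*o + 4*g^2*o^4 + 32*g^2*o^3 + 128*g^2*o^2 + 640*g^2*o + 960*g^2 - 4*g*o^5 - 32*g*o^4 - 44*g*o^3 + 32*g*o^2 + 48*g*o - 4*o^4 - 32*o^3 - 48*o^2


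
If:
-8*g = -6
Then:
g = 3/4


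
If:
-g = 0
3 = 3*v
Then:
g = 0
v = 1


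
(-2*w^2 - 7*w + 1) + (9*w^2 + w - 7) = 7*w^2 - 6*w - 6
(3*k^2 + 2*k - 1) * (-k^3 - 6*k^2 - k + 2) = -3*k^5 - 20*k^4 - 14*k^3 + 10*k^2 + 5*k - 2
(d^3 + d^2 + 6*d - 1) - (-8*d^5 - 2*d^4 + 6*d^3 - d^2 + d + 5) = 8*d^5 + 2*d^4 - 5*d^3 + 2*d^2 + 5*d - 6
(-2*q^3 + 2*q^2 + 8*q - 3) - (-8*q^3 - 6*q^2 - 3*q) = 6*q^3 + 8*q^2 + 11*q - 3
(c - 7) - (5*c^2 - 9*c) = -5*c^2 + 10*c - 7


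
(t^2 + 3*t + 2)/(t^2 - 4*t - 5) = (t + 2)/(t - 5)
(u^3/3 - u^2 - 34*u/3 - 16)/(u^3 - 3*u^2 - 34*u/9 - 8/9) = 3*(-u^3 + 3*u^2 + 34*u + 48)/(-9*u^3 + 27*u^2 + 34*u + 8)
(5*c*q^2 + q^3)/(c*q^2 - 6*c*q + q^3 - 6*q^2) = q*(5*c + q)/(c*q - 6*c + q^2 - 6*q)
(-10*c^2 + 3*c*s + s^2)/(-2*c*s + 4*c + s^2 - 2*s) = (5*c + s)/(s - 2)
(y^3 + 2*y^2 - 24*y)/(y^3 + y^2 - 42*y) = (y^2 + 2*y - 24)/(y^2 + y - 42)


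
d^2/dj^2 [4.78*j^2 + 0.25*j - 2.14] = 9.56000000000000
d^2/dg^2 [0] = 0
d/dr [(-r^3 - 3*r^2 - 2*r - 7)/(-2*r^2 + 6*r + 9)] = (2*r^4 - 12*r^3 - 49*r^2 - 82*r + 24)/(4*r^4 - 24*r^3 + 108*r + 81)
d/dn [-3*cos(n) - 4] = 3*sin(n)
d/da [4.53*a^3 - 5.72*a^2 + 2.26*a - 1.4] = 13.59*a^2 - 11.44*a + 2.26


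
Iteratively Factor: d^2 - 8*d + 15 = (d - 3)*(d - 5)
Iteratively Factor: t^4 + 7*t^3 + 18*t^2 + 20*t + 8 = (t + 1)*(t^3 + 6*t^2 + 12*t + 8) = (t + 1)*(t + 2)*(t^2 + 4*t + 4) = (t + 1)*(t + 2)^2*(t + 2)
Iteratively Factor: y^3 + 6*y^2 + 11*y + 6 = (y + 3)*(y^2 + 3*y + 2) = (y + 1)*(y + 3)*(y + 2)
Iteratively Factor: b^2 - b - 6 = (b - 3)*(b + 2)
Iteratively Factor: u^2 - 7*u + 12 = (u - 4)*(u - 3)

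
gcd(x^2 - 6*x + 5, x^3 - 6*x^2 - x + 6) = x - 1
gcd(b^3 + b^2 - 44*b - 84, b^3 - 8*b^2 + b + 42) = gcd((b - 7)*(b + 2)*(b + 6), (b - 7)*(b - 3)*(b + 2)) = b^2 - 5*b - 14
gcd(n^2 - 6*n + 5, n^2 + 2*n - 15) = 1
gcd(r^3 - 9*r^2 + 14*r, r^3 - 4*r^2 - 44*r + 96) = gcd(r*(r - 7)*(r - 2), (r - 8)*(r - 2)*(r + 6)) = r - 2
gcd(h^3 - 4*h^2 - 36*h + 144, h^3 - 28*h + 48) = h^2 + 2*h - 24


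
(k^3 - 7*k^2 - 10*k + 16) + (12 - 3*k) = k^3 - 7*k^2 - 13*k + 28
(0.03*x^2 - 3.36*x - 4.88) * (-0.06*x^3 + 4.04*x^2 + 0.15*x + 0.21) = -0.0018*x^5 + 0.3228*x^4 - 13.2771*x^3 - 20.2129*x^2 - 1.4376*x - 1.0248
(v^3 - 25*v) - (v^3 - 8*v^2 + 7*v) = 8*v^2 - 32*v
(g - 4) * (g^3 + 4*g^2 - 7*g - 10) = g^4 - 23*g^2 + 18*g + 40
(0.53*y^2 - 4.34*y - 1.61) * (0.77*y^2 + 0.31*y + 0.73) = 0.4081*y^4 - 3.1775*y^3 - 2.1982*y^2 - 3.6673*y - 1.1753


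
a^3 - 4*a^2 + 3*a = a*(a - 3)*(a - 1)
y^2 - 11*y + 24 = (y - 8)*(y - 3)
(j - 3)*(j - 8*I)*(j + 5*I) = j^3 - 3*j^2 - 3*I*j^2 + 40*j + 9*I*j - 120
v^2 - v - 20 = (v - 5)*(v + 4)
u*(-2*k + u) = -2*k*u + u^2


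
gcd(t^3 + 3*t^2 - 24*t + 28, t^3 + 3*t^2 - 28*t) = t + 7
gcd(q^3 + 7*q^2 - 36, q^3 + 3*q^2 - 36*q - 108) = q^2 + 9*q + 18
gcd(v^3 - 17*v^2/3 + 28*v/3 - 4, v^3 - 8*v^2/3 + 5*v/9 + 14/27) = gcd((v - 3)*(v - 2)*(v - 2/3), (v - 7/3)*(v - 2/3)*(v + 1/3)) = v - 2/3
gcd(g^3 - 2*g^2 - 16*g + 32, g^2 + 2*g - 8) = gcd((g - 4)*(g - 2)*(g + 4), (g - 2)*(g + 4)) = g^2 + 2*g - 8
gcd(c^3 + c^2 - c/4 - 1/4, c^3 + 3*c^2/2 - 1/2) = c^2 + c/2 - 1/2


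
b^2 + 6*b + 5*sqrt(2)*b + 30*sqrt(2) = (b + 6)*(b + 5*sqrt(2))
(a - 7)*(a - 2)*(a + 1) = a^3 - 8*a^2 + 5*a + 14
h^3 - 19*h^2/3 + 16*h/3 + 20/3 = (h - 5)*(h - 2)*(h + 2/3)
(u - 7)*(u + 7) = u^2 - 49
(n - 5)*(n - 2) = n^2 - 7*n + 10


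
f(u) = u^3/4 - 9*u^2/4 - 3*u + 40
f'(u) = 3*u^2/4 - 9*u/2 - 3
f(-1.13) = 40.16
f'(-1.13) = 3.04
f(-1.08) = 40.30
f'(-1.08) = 2.73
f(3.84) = 9.46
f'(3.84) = -9.22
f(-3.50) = 12.22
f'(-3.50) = 21.94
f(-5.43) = -50.08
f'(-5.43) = 43.55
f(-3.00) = 22.00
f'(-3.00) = 17.25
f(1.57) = 30.71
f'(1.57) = -8.22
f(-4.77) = -24.02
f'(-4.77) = 35.53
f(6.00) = -5.00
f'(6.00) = -3.00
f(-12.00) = -680.00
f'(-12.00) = 159.00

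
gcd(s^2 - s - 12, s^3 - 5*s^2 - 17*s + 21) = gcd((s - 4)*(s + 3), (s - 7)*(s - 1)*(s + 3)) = s + 3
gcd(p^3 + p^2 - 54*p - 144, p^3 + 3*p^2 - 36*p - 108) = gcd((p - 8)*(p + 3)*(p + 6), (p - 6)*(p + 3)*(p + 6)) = p^2 + 9*p + 18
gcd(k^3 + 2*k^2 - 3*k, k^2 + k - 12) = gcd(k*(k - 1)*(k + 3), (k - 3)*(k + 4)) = 1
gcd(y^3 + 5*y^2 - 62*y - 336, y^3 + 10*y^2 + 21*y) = y + 7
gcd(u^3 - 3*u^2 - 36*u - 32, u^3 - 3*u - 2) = u + 1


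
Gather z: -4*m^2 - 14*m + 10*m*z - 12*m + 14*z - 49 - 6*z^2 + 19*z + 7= -4*m^2 - 26*m - 6*z^2 + z*(10*m + 33) - 42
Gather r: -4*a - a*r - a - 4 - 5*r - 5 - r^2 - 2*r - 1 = -5*a - r^2 + r*(-a - 7) - 10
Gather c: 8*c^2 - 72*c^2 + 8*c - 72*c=-64*c^2 - 64*c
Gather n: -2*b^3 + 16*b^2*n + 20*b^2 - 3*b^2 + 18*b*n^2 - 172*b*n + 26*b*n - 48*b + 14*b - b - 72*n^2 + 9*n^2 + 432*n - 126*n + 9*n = -2*b^3 + 17*b^2 - 35*b + n^2*(18*b - 63) + n*(16*b^2 - 146*b + 315)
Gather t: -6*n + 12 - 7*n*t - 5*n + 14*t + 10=-11*n + t*(14 - 7*n) + 22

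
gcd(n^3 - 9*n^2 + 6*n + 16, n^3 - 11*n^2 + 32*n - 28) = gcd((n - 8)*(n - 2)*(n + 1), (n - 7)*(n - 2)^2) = n - 2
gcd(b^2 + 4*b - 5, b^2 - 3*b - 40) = b + 5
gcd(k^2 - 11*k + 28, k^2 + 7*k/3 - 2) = 1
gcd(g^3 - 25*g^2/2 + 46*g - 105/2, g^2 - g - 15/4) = g - 5/2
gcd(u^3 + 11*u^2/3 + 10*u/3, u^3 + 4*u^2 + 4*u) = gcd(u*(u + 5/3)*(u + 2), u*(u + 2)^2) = u^2 + 2*u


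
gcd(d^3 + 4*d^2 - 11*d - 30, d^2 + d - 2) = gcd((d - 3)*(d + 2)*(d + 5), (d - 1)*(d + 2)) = d + 2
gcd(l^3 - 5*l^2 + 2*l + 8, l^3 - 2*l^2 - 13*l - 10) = l + 1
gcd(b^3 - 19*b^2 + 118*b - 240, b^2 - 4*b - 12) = b - 6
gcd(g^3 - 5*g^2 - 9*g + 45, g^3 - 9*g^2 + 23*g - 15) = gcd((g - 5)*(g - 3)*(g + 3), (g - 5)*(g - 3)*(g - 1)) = g^2 - 8*g + 15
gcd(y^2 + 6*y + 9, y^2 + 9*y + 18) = y + 3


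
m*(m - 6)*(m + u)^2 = m^4 + 2*m^3*u - 6*m^3 + m^2*u^2 - 12*m^2*u - 6*m*u^2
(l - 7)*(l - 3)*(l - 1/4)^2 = l^4 - 21*l^3/2 + 417*l^2/16 - 89*l/8 + 21/16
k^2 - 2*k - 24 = (k - 6)*(k + 4)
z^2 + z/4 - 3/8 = (z - 1/2)*(z + 3/4)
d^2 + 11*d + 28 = (d + 4)*(d + 7)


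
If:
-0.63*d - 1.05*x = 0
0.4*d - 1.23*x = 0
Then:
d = 0.00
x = 0.00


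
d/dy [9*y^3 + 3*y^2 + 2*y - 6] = 27*y^2 + 6*y + 2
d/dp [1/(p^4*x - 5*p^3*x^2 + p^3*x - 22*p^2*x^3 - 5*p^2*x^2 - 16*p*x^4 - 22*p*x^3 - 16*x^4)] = (-4*p^3 + 15*p^2*x - 3*p^2 + 44*p*x^2 + 10*p*x + 16*x^3 + 22*x^2)/(x*(-p^4 + 5*p^3*x - p^3 + 22*p^2*x^2 + 5*p^2*x + 16*p*x^3 + 22*p*x^2 + 16*x^3)^2)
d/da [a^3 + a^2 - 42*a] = 3*a^2 + 2*a - 42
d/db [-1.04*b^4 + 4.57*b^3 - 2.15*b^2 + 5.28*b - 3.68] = -4.16*b^3 + 13.71*b^2 - 4.3*b + 5.28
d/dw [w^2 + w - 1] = 2*w + 1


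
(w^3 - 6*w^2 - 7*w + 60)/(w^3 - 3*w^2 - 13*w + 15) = (w - 4)/(w - 1)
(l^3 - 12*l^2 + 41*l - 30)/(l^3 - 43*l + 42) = (l - 5)/(l + 7)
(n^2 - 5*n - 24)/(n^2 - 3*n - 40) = (n + 3)/(n + 5)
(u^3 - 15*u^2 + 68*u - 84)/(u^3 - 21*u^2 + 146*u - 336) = (u - 2)/(u - 8)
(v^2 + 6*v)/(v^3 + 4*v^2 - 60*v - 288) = v/(v^2 - 2*v - 48)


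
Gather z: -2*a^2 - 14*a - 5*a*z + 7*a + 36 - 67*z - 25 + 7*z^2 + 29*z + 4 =-2*a^2 - 7*a + 7*z^2 + z*(-5*a - 38) + 15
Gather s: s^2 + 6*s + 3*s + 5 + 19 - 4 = s^2 + 9*s + 20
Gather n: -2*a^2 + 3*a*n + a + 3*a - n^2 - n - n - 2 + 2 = -2*a^2 + 4*a - n^2 + n*(3*a - 2)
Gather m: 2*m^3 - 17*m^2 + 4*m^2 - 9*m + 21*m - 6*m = 2*m^3 - 13*m^2 + 6*m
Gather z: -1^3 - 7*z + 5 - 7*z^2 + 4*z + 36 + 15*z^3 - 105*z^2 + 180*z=15*z^3 - 112*z^2 + 177*z + 40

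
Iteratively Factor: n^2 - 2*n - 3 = (n - 3)*(n + 1)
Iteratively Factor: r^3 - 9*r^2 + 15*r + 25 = (r - 5)*(r^2 - 4*r - 5) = (r - 5)^2*(r + 1)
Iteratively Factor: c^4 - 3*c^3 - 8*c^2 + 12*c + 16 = (c + 2)*(c^3 - 5*c^2 + 2*c + 8) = (c - 4)*(c + 2)*(c^2 - c - 2) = (c - 4)*(c - 2)*(c + 2)*(c + 1)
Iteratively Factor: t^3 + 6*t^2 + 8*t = (t)*(t^2 + 6*t + 8) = t*(t + 4)*(t + 2)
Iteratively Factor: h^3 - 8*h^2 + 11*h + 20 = (h + 1)*(h^2 - 9*h + 20) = (h - 4)*(h + 1)*(h - 5)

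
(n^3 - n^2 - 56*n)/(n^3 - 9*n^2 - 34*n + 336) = n*(n + 7)/(n^2 - n - 42)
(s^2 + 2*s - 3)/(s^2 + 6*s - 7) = (s + 3)/(s + 7)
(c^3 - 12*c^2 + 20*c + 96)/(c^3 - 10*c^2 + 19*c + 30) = (c^2 - 6*c - 16)/(c^2 - 4*c - 5)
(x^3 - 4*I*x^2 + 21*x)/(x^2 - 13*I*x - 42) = x*(x + 3*I)/(x - 6*I)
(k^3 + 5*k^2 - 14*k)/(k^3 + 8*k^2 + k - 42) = k/(k + 3)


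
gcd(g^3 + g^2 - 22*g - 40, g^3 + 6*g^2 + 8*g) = g^2 + 6*g + 8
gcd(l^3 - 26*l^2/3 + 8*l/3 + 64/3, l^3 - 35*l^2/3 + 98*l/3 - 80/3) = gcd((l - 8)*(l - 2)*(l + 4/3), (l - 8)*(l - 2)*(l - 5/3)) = l^2 - 10*l + 16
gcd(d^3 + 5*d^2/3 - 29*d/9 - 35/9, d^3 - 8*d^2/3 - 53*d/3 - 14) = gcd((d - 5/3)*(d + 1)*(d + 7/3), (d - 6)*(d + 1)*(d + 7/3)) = d^2 + 10*d/3 + 7/3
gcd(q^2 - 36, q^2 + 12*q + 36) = q + 6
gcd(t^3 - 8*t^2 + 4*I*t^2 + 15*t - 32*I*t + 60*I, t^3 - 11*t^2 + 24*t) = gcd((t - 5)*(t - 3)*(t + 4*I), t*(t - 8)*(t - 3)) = t - 3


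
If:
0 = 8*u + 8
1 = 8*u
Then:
No Solution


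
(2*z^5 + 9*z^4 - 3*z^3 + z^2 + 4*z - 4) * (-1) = -2*z^5 - 9*z^4 + 3*z^3 - z^2 - 4*z + 4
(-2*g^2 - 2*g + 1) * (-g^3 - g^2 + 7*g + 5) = 2*g^5 + 4*g^4 - 13*g^3 - 25*g^2 - 3*g + 5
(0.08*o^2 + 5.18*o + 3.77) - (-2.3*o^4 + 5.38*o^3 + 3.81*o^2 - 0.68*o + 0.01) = 2.3*o^4 - 5.38*o^3 - 3.73*o^2 + 5.86*o + 3.76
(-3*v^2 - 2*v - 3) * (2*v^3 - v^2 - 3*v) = -6*v^5 - v^4 + 5*v^3 + 9*v^2 + 9*v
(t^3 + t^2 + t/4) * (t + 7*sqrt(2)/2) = t^4 + t^3 + 7*sqrt(2)*t^3/2 + t^2/4 + 7*sqrt(2)*t^2/2 + 7*sqrt(2)*t/8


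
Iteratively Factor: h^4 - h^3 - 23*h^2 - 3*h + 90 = (h - 2)*(h^3 + h^2 - 21*h - 45) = (h - 2)*(h + 3)*(h^2 - 2*h - 15) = (h - 5)*(h - 2)*(h + 3)*(h + 3)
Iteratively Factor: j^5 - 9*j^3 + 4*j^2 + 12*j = (j)*(j^4 - 9*j^2 + 4*j + 12) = j*(j - 2)*(j^3 + 2*j^2 - 5*j - 6) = j*(j - 2)*(j + 3)*(j^2 - j - 2) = j*(j - 2)*(j + 1)*(j + 3)*(j - 2)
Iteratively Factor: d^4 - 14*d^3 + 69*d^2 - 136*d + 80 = (d - 4)*(d^3 - 10*d^2 + 29*d - 20) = (d - 5)*(d - 4)*(d^2 - 5*d + 4) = (d - 5)*(d - 4)*(d - 1)*(d - 4)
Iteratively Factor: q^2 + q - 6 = (q + 3)*(q - 2)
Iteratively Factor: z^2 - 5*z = (z - 5)*(z)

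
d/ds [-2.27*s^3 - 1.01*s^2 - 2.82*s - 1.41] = -6.81*s^2 - 2.02*s - 2.82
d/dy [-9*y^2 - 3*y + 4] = -18*y - 3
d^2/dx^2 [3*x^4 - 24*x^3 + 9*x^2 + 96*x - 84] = 36*x^2 - 144*x + 18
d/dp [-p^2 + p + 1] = 1 - 2*p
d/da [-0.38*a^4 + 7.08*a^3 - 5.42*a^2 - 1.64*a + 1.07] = -1.52*a^3 + 21.24*a^2 - 10.84*a - 1.64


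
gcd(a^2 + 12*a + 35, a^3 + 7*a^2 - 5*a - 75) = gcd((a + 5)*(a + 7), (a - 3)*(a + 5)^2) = a + 5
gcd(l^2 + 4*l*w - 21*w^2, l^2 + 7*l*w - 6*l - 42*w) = l + 7*w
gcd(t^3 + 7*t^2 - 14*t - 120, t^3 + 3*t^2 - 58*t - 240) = t^2 + 11*t + 30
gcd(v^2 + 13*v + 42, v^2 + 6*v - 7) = v + 7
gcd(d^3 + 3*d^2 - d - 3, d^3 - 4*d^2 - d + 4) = d^2 - 1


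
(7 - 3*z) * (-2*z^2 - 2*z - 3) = 6*z^3 - 8*z^2 - 5*z - 21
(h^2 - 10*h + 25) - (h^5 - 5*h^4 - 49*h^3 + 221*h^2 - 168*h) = -h^5 + 5*h^4 + 49*h^3 - 220*h^2 + 158*h + 25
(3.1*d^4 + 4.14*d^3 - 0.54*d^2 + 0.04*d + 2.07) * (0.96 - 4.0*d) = -12.4*d^5 - 13.584*d^4 + 6.1344*d^3 - 0.6784*d^2 - 8.2416*d + 1.9872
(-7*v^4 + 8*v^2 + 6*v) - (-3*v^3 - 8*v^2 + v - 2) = -7*v^4 + 3*v^3 + 16*v^2 + 5*v + 2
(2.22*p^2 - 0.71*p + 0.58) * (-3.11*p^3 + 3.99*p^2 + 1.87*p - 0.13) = -6.9042*p^5 + 11.0659*p^4 - 0.485299999999999*p^3 + 0.6979*p^2 + 1.1769*p - 0.0754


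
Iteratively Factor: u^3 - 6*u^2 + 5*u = (u)*(u^2 - 6*u + 5) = u*(u - 5)*(u - 1)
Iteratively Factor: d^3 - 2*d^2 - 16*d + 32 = (d - 4)*(d^2 + 2*d - 8) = (d - 4)*(d - 2)*(d + 4)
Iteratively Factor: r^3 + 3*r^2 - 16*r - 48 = (r - 4)*(r^2 + 7*r + 12) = (r - 4)*(r + 4)*(r + 3)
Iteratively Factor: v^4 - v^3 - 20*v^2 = (v - 5)*(v^3 + 4*v^2) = v*(v - 5)*(v^2 + 4*v) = v^2*(v - 5)*(v + 4)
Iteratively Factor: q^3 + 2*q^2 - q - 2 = (q + 2)*(q^2 - 1) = (q + 1)*(q + 2)*(q - 1)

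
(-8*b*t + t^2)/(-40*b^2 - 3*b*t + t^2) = t/(5*b + t)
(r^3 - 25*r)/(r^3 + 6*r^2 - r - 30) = r*(r - 5)/(r^2 + r - 6)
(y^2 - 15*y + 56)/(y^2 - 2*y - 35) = (y - 8)/(y + 5)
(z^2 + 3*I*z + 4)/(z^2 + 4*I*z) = (z - I)/z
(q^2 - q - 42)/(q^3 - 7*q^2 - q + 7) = (q + 6)/(q^2 - 1)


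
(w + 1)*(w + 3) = w^2 + 4*w + 3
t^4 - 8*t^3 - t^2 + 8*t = t*(t - 8)*(t - 1)*(t + 1)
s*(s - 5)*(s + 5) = s^3 - 25*s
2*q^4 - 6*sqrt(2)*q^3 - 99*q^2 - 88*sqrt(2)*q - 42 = (q - 7*sqrt(2))*(q + 3*sqrt(2))*(sqrt(2)*q + 1)^2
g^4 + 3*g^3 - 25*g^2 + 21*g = g*(g - 3)*(g - 1)*(g + 7)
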